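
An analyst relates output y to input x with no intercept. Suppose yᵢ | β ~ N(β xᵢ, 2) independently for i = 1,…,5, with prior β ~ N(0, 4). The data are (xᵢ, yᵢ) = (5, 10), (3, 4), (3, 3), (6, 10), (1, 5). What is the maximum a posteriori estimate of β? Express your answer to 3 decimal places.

β̂_MAP = 1.689

log p(β | y) = −Σ(yᵢ − βxᵢ)²/(2·2) − β²/(2·4) + const.
Setting the derivative to zero: Σxᵢ(yᵢ − βxᵢ)/2 − β/4 = 0, so β = Σxᵢyᵢ / (Σxᵢ² + σ²/τ²).
Σxᵢyᵢ = 5·10 + 3·4 + 3·3 + 6·10 + 1·5 = 136; Σxᵢ² = 80; σ²/τ² = 0.5.
β̂_MAP = 136 / (80 + 0.5) = 136/80.5 ≈ 1.689.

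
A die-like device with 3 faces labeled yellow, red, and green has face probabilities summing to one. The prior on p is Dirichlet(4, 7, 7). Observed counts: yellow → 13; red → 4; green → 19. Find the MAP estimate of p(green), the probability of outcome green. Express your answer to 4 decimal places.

The posterior is Dirichlet(αᵢ + nᵢ) = Dirichlet(17, 11, 26).
For a Dirichlet(a₁,…,a_K) with all aᵢ > 1, the mode has j-th component (aⱼ − 1)/(Σaᵢ − K).
Here Σaᵢ = 54 and K = 3, so p(green) = (26 − 1)/(54 − 3) = 25/51 ≈ 0.4902.

MAP estimate of p(green) = 0.4902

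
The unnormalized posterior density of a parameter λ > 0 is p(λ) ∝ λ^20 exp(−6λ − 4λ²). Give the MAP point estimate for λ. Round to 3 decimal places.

ℓ'(λ) = 20/λ − 6 − 8λ. Setting this to zero and multiplying by λ: 8λ² + 6λ − 20 = 0.
λ = (−6 + √(6² + 4·8·20)) / (2·8) = (−6 + √676) / 16 = (−6 + 26)/16 = 5/4.
ℓ''(λ) = −20/λ² − 8 < 0, confirming a maximum.

λ̂_MAP = 1.250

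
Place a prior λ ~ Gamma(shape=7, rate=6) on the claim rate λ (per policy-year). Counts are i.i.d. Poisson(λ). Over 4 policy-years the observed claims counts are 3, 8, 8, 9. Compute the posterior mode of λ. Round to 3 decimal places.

Σxᵢ = 3+8+8+9 = 28, with n = 4.
Posterior ∝ λ^6e^(−6λ) · λ^28e^(−4λ) = λ^34e^(−10λ), i.e. Gamma(shape=35, rate=10).
The mode of a Gamma(a, b) with a ≥ 1 (shape–rate) is (a−1)/b = 34/10 ≈ 3.400.

λ̂_MAP = 3.400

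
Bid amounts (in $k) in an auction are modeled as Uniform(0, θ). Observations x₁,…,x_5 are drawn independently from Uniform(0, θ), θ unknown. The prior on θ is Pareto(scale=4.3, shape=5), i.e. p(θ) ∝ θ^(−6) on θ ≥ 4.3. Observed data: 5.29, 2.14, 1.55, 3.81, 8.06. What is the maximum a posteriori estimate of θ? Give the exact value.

The Uniform(0, θ) likelihood is θ^(−n) for θ ≥ max(xᵢ), zero otherwise. Here max(xᵢ) = 8.06.
Posterior ∝ θ^(−6) · θ^(−5) = θ^(−11) on θ ≥ max(4.3, 8.06) = 8.06.
This density is strictly decreasing in θ, so the posterior mode lies at the lower boundary of the support.

θ̂_MAP = 8.06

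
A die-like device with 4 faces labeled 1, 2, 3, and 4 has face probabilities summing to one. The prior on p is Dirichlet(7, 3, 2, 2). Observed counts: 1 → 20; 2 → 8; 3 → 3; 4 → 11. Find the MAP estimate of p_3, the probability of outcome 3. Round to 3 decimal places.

The posterior is Dirichlet(αᵢ + nᵢ) = Dirichlet(27, 11, 5, 13).
For a Dirichlet(a₁,…,a_K) with all aᵢ > 1, the mode has j-th component (aⱼ − 1)/(Σaᵢ − K).
Here Σaᵢ = 56 and K = 4, so p_3 = (5 − 1)/(56 − 4) = 4/52 ≈ 0.077.

MAP estimate: 0.077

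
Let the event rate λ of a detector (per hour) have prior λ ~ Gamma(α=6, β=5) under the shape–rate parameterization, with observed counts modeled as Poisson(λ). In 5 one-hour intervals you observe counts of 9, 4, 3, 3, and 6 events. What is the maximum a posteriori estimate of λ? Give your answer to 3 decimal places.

λ̂_MAP = 3.000

Σxᵢ = 9+4+3+3+6 = 25, with n = 5.
Posterior ∝ λ^5e^(−5λ) · λ^25e^(−5λ) = λ^30e^(−10λ), i.e. Gamma(shape=31, rate=10).
The mode of a Gamma(a, b) with a ≥ 1 (shape–rate) is (a−1)/b = 30/10 ≈ 3.000.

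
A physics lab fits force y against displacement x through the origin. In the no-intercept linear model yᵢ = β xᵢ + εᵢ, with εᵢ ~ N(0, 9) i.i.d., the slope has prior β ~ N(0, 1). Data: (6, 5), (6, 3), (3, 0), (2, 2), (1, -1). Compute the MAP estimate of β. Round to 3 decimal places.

β̂_MAP = 0.537

log p(β | y) = −Σ(yᵢ − βxᵢ)²/(2·9) − β²/(2·1) + const.
Setting the derivative to zero: Σxᵢ(yᵢ − βxᵢ)/9 − β/1 = 0, so β = Σxᵢyᵢ / (Σxᵢ² + σ²/τ²).
Σxᵢyᵢ = 6·5 + 6·3 + 3·0 + 2·2 + 1·(-1) = 51; Σxᵢ² = 86; σ²/τ² = 9.
β̂_MAP = 51 / (86 + 9) = 51/95 ≈ 0.537.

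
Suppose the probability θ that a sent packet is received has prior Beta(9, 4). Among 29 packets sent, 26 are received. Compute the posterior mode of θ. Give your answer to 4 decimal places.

Prior: Beta(9, 4).
Data: 26 successes in 29 trials. The binomial likelihood contributes θ^26(1−θ)^3, so the posterior is Beta(9+26, 4+3) = Beta(35, 7).
For Beta(a, b) with a, b > 1 the mode is (a−1)/(a+b−2) = 34/40 ≈ 0.8500.

θ̂_MAP = 0.8500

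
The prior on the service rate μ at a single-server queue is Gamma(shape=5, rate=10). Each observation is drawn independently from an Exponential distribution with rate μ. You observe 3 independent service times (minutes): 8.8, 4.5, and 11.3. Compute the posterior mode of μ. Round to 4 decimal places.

μ̂_MAP = 0.2023

The Exponential(rate=μ) likelihood is ∝ μ^n e^(−μΣtᵢ). Here n = 3 and Σtᵢ = 8.8 + 4.5 + 11.3 = 24.6.
Posterior ∝ μ^4e^(−10μ) · μ^3e^(−24.6μ) = μ^7e^(−34.6μ), i.e. Gamma(8, 34.6).
Mode = (a−1)/b = 7/34.6 ≈ 0.2023.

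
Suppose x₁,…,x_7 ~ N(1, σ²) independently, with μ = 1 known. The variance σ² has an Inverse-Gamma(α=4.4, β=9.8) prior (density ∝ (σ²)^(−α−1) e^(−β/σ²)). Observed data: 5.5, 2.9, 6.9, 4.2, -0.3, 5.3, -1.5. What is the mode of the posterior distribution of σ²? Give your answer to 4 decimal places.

Sum of squared deviations about the known mean: SS = (5.5−1)² + (2.9−1)² + (6.9−1)² + (4.2−1)² + (-0.3−1)² + (5.3−1)² + (-1.5−1)² = 95.34.
The Normal likelihood contributes (σ²)^(−n/2) exp(−SS/(2σ²)), so the posterior is Inverse-Gamma(α + n/2, β + SS/2) = Inverse-Gamma(7.9, 57.47).
The mode of Inverse-Gamma(a, b) is b/(a+1) = 57.47/8.9 ≈ 6.4573.

σ̂²_MAP = 6.4573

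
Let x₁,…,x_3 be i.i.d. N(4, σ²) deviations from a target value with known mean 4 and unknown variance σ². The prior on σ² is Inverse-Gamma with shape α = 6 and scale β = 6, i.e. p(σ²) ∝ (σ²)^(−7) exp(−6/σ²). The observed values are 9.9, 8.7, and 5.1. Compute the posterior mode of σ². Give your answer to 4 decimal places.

Sum of squared deviations about the known mean: SS = (9.9−4)² + (8.7−4)² + (5.1−4)² = 58.11.
The Normal likelihood contributes (σ²)^(−n/2) exp(−SS/(2σ²)), so the posterior is Inverse-Gamma(α + n/2, β + SS/2) = Inverse-Gamma(7.5, 35.055).
The mode of Inverse-Gamma(a, b) is b/(a+1) = 35.055/8.5 ≈ 4.1241.

σ̂²_MAP = 4.1241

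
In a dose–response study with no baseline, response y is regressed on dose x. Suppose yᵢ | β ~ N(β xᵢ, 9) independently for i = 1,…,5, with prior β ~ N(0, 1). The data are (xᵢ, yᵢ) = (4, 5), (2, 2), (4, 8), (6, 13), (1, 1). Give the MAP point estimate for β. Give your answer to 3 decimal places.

β̂_MAP = 1.646

log p(β | y) = −Σ(yᵢ − βxᵢ)²/(2·9) − β²/(2·1) + const.
Setting the derivative to zero: Σxᵢ(yᵢ − βxᵢ)/9 − β/1 = 0, so β = Σxᵢyᵢ / (Σxᵢ² + σ²/τ²).
Σxᵢyᵢ = 4·5 + 2·2 + 4·8 + 6·13 + 1·1 = 135; Σxᵢ² = 73; σ²/τ² = 9.
β̂_MAP = 135 / (73 + 9) = 135/82 ≈ 1.646.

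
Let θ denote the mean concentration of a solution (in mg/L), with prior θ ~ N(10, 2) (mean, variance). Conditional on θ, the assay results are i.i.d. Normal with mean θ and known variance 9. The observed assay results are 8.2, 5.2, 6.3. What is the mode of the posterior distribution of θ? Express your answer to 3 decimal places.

n = 3; x̄ = (8.2 + 5.2 + 6.3)/3 = 19.7/3 = 197/30 ≈ 6.5667.
For a Normal prior and Normal likelihood with known variance, the posterior is Normal; its mode equals its mean, the precision-weighted average.
Prior precision 1/σ₀² = 1/2 = 0.5; data precision n/σ² = 3/9 = 1/3.
θ̂ = (0.5·10 + (1/3)·(197/30)) / (0.5 + 1/3) = (647/90)/(5/6) = 647/75 ≈ 8.627.

θ̂_MAP = 8.627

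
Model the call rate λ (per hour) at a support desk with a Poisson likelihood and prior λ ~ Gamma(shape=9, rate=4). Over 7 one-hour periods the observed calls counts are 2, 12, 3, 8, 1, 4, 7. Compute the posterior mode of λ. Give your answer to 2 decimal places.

Σxᵢ = 2+12+3+8+1+4+7 = 37, with n = 7.
Posterior ∝ λ^8e^(−4λ) · λ^37e^(−7λ) = λ^45e^(−11λ), i.e. Gamma(shape=46, rate=11).
The mode of a Gamma(a, b) with a ≥ 1 (shape–rate) is (a−1)/b = 45/11 ≈ 4.09.

λ̂_MAP = 4.09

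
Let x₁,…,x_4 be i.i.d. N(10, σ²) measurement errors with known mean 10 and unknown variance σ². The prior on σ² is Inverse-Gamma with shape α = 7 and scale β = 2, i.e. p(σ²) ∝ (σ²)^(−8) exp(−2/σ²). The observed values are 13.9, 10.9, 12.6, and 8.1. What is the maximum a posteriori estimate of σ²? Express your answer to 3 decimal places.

Sum of squared deviations about the known mean: SS = (13.9−10)² + (10.9−10)² + (12.6−10)² + (8.1−10)² = 26.39.
The Normal likelihood contributes (σ²)^(−n/2) exp(−SS/(2σ²)), so the posterior is Inverse-Gamma(α + n/2, β + SS/2) = Inverse-Gamma(9, 15.195).
The mode of Inverse-Gamma(a, b) is b/(a+1) = 15.195/10 ≈ 1.520.

σ̂²_MAP = 1.520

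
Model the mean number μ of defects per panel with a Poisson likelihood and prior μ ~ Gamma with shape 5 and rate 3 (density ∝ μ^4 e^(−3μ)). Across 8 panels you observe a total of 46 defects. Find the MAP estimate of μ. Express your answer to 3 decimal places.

μ̂_MAP = 4.545

Σxᵢ = 46, n = 8.
Posterior ∝ μ^4e^(−3μ) · μ^46e^(−8μ) = μ^50e^(−11μ), i.e. Gamma(shape=51, rate=11).
The mode of a Gamma(a, b) with a ≥ 1 (shape–rate) is (a−1)/b = 50/11 ≈ 4.545.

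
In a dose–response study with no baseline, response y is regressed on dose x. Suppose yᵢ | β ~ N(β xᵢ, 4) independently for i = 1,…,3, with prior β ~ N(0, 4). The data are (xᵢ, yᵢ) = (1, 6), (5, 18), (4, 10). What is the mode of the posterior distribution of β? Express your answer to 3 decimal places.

log p(β | y) = −Σ(yᵢ − βxᵢ)²/(2·4) − β²/(2·4) + const.
Setting the derivative to zero: Σxᵢ(yᵢ − βxᵢ)/4 − β/4 = 0, so β = Σxᵢyᵢ / (Σxᵢ² + σ²/τ²).
Σxᵢyᵢ = 1·6 + 5·18 + 4·10 = 136; Σxᵢ² = 42; σ²/τ² = 1.
β̂_MAP = 136 / (42 + 1) = 136/43 ≈ 3.163.

β̂_MAP = 3.163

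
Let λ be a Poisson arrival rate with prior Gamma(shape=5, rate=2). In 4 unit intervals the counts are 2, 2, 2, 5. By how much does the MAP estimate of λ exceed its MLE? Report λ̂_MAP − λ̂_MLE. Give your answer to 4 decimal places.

Σxᵢ = 11. Posterior is Gamma(16, 6); MAP = (16−1)/6 = 15/6 ≈ 2.50000.
MLE = x̄ = 11/4 ≈ 2.75000.
Difference = 15/6 − 11/4 = -1/4 ≈ -0.2500.

MAP − MLE = -0.2500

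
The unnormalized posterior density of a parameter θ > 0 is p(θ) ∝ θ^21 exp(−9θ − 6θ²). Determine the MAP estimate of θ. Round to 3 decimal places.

ℓ'(θ) = 21/θ − 9 − 12θ. Setting this to zero and multiplying by θ: 12θ² + 9θ − 21 = 0.
θ = (−9 + √(9² + 4·12·21)) / (2·12) = (−9 + √1089) / 24 = (−9 + 33)/24 = 1.
ℓ''(θ) = −21/θ² − 12 < 0, confirming a maximum.

θ̂_MAP = 1.000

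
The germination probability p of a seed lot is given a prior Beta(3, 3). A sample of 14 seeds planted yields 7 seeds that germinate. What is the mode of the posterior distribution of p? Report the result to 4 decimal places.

Prior: Beta(3, 3).
Data: 7 successes in 14 trials. The binomial likelihood contributes p^7(1−p)^7, so the posterior is Beta(3+7, 3+7) = Beta(10, 10).
For Beta(a, b) with a, b > 1 the mode is (a−1)/(a+b−2) = 9/18 ≈ 0.5000.

p̂_MAP = 0.5000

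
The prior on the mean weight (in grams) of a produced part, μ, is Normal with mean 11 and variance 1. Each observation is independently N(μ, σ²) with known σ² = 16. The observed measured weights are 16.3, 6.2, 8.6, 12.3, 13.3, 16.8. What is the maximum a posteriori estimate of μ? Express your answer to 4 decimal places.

μ̂_MAP = 11.3409

n = 6; x̄ = (16.3 + 6.2 + 8.6 + 12.3 + 13.3 + 16.8)/6 = 73.5/6 = 12.25.
For a Normal prior and Normal likelihood with known variance, the posterior is Normal; its mode equals its mean, the precision-weighted average.
Prior precision 1/σ₀² = 1/1 = 1; data precision n/σ² = 6/16 = 0.375.
μ̂ = (1·11 + 0.375·12.25) / (1 + 0.375) = 15.59375/1.375 = 499/44 ≈ 11.3409.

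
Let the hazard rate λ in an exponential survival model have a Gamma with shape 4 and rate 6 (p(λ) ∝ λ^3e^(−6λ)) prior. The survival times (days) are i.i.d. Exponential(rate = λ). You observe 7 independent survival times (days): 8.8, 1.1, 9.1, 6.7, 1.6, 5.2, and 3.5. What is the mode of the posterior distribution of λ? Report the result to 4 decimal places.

The Exponential(rate=λ) likelihood is ∝ λ^n e^(−λΣtᵢ). Here n = 7 and Σtᵢ = 8.8 + 1.1 + 9.1 + 6.7 + 1.6 + 5.2 + 3.5 = 36.
Posterior ∝ λ^3e^(−6λ) · λ^7e^(−36λ) = λ^10e^(−42λ), i.e. Gamma(11, 42).
Mode = (a−1)/b = 10/42 ≈ 0.2381.

λ̂_MAP = 0.2381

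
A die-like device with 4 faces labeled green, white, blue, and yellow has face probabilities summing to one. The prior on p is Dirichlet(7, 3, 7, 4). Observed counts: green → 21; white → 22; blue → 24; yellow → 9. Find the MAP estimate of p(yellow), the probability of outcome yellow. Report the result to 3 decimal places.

The posterior is Dirichlet(αᵢ + nᵢ) = Dirichlet(28, 25, 31, 13).
For a Dirichlet(a₁,…,a_K) with all aᵢ > 1, the mode has j-th component (aⱼ − 1)/(Σaᵢ − K).
Here Σaᵢ = 97 and K = 4, so p(yellow) = (13 − 1)/(97 − 4) = 12/93 ≈ 0.129.

MAP estimate of p(yellow) = 0.129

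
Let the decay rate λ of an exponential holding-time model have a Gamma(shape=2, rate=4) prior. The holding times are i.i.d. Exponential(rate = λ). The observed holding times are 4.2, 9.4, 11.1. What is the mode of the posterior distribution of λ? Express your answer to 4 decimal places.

The Exponential(rate=λ) likelihood is ∝ λ^n e^(−λΣtᵢ). Here n = 3 and Σtᵢ = 4.2 + 9.4 + 11.1 = 24.7.
Posterior ∝ λe^(−4λ) · λ^3e^(−24.7λ) = λ^4e^(−28.7λ), i.e. Gamma(5, 28.7).
Mode = (a−1)/b = 4/28.7 ≈ 0.1394.

λ̂_MAP = 0.1394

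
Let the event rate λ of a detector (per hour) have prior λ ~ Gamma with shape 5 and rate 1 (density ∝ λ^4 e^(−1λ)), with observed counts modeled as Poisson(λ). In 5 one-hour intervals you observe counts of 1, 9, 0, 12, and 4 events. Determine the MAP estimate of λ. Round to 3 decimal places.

λ̂_MAP = 5.000

Σxᵢ = 1+9+0+12+4 = 26, with n = 5.
Posterior ∝ λ^4e^(−1λ) · λ^26e^(−5λ) = λ^30e^(−6λ), i.e. Gamma(shape=31, rate=6).
The mode of a Gamma(a, b) with a ≥ 1 (shape–rate) is (a−1)/b = 30/6 ≈ 5.000.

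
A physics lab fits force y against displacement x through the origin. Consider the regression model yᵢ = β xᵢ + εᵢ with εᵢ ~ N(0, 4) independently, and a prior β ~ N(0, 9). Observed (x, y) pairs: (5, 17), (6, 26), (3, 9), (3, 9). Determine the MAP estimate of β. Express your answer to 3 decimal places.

β̂_MAP = 3.713

log p(β | y) = −Σ(yᵢ − βxᵢ)²/(2·4) − β²/(2·9) + const.
Setting the derivative to zero: Σxᵢ(yᵢ − βxᵢ)/4 − β/9 = 0, so β = Σxᵢyᵢ / (Σxᵢ² + σ²/τ²).
Σxᵢyᵢ = 5·17 + 6·26 + 3·9 + 3·9 = 295; Σxᵢ² = 79; σ²/τ² = 4/9.
β̂_MAP = 295 / (79 + 4/9) = 295/(715/9) = 531/143 ≈ 3.713.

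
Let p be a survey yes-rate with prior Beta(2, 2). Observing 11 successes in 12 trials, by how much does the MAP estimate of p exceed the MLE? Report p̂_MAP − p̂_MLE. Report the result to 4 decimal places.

Posterior is Beta(13, 3); MAP = (13−1)/(16−2) = 12/14 ≈ 0.85714.
MLE ignores the prior: p̂_MLE = k/n = 11/12 ≈ 0.91667.
Difference = 12/14 − 11/12 = -5/84 ≈ -0.0595.

MAP − MLE = -0.0595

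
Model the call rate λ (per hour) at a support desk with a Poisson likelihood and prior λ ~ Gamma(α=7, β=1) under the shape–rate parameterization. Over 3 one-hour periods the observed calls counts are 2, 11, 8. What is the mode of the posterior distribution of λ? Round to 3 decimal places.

λ̂_MAP = 6.750

Σxᵢ = 2+11+8 = 21, with n = 3.
Posterior ∝ λ^6e^(−1λ) · λ^21e^(−3λ) = λ^27e^(−4λ), i.e. Gamma(shape=28, rate=4).
The mode of a Gamma(a, b) with a ≥ 1 (shape–rate) is (a−1)/b = 27/4 ≈ 6.750.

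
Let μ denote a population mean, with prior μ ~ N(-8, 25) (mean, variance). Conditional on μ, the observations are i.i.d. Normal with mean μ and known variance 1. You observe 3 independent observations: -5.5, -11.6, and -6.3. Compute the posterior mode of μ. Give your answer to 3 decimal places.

μ̂_MAP = -7.803

n = 3; x̄ = ((-5.5) + (-11.6) + (-6.3))/3 = -23.4/3 = -7.8.
For a Normal prior and Normal likelihood with known variance, the posterior is Normal; its mode equals its mean, the precision-weighted average.
Prior precision 1/σ₀² = 1/25 = 0.04; data precision n/σ² = 3/1 = 3.
μ̂ = (0.04·(-8) + 3·(-7.8)) / (0.04 + 3) = (-23.72)/3.04 = -593/76 ≈ -7.803.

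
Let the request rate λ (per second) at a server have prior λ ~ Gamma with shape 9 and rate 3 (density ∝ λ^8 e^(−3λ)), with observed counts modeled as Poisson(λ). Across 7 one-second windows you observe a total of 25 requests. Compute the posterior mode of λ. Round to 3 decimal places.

Σxᵢ = 25, n = 7.
Posterior ∝ λ^8e^(−3λ) · λ^25e^(−7λ) = λ^33e^(−10λ), i.e. Gamma(shape=34, rate=10).
The mode of a Gamma(a, b) with a ≥ 1 (shape–rate) is (a−1)/b = 33/10 ≈ 3.300.

λ̂_MAP = 3.300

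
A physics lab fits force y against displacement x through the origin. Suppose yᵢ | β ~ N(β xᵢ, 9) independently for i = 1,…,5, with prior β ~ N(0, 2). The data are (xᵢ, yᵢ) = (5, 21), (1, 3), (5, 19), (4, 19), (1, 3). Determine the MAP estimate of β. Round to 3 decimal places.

log p(β | y) = −Σ(yᵢ − βxᵢ)²/(2·9) − β²/(2·2) + const.
Setting the derivative to zero: Σxᵢ(yᵢ − βxᵢ)/9 − β/2 = 0, so β = Σxᵢyᵢ / (Σxᵢ² + σ²/τ²).
Σxᵢyᵢ = 5·21 + 1·3 + 5·19 + 4·19 + 1·3 = 282; Σxᵢ² = 68; σ²/τ² = 4.5.
β̂_MAP = 282 / (68 + 4.5) = 282/72.5 ≈ 3.890.

β̂_MAP = 3.890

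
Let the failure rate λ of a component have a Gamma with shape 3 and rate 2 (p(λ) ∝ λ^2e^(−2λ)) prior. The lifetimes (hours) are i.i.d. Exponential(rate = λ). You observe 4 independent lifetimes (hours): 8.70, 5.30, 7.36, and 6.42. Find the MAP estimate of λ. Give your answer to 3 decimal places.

λ̂_MAP = 0.201

The Exponential(rate=λ) likelihood is ∝ λ^n e^(−λΣtᵢ). Here n = 4 and Σtᵢ = 8.70 + 5.30 + 7.36 + 6.42 = 27.78.
Posterior ∝ λ^2e^(−2λ) · λ^4e^(−27.78λ) = λ^6e^(−29.78λ), i.e. Gamma(7, 29.78).
Mode = (a−1)/b = 6/29.78 ≈ 0.201.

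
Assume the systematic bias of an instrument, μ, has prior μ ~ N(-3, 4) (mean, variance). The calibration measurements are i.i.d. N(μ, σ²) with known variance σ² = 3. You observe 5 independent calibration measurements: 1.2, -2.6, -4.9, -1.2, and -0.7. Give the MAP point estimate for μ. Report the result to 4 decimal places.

μ̂_MAP = -1.8174

n = 5; x̄ = (1.2 + (-2.6) + (-4.9) + (-1.2) + (-0.7))/5 = -8.2/5 = -1.64.
For a Normal prior and Normal likelihood with known variance, the posterior is Normal; its mode equals its mean, the precision-weighted average.
Prior precision 1/σ₀² = 1/4 = 0.25; data precision n/σ² = 5/3.
μ̂ = (0.25·(-3) + (5/3)·(-1.64)) / (0.25 + 5/3) = (-209/60)/(23/12) = -209/115 ≈ -1.8174.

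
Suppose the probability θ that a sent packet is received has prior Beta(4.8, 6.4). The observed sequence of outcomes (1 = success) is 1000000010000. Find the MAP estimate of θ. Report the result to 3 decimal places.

Prior: Beta(4.8, 6.4).
Data: 2 successes in 13 trials (from the sequence). The binomial likelihood contributes θ^2(1−θ)^11, so the posterior is Beta(4.8+2, 6.4+11) = Beta(6.8, 17.4).
For Beta(a, b) with a, b > 1 the mode is (a−1)/(a+b−2) = 5.8/22.2 ≈ 0.261.

θ̂_MAP = 0.261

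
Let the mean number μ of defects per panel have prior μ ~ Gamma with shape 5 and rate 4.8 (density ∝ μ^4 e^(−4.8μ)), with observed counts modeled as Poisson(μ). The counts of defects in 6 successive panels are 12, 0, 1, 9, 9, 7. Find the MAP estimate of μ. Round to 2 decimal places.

Σxᵢ = 12+0+1+9+9+7 = 38, with n = 6.
Posterior ∝ μ^4e^(−4.8μ) · μ^38e^(−6μ) = μ^42e^(−10.8μ), i.e. Gamma(shape=43, rate=10.8).
The mode of a Gamma(a, b) with a ≥ 1 (shape–rate) is (a−1)/b = 42/10.8 ≈ 3.89.

μ̂_MAP = 3.89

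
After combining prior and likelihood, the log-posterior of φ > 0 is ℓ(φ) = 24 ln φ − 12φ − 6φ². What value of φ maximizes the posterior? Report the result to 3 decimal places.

φ̂_MAP = 1.000

ℓ'(φ) = 24/φ − 12 − 12φ. Setting this to zero and multiplying by φ: 12φ² + 12φ − 24 = 0.
φ = (−12 + √(12² + 4·12·24)) / (2·12) = (−12 + √1296) / 24 = (−12 + 36)/24 = 1.
ℓ''(φ) = −24/φ² − 12 < 0, confirming a maximum.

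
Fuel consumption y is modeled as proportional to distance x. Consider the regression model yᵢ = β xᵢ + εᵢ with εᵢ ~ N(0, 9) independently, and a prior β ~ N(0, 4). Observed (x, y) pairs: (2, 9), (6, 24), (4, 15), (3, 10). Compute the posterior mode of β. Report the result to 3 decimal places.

log p(β | y) = −Σ(yᵢ − βxᵢ)²/(2·9) − β²/(2·4) + const.
Setting the derivative to zero: Σxᵢ(yᵢ − βxᵢ)/9 − β/4 = 0, so β = Σxᵢyᵢ / (Σxᵢ² + σ²/τ²).
Σxᵢyᵢ = 2·9 + 6·24 + 4·15 + 3·10 = 252; Σxᵢ² = 65; σ²/τ² = 2.25.
β̂_MAP = 252 / (65 + 2.25) = 252/67.25 ≈ 3.747.

β̂_MAP = 3.747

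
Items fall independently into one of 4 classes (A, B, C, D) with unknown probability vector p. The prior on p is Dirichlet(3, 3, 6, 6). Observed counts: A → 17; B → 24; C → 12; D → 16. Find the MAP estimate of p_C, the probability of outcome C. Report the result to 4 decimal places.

The posterior is Dirichlet(αᵢ + nᵢ) = Dirichlet(20, 27, 18, 22).
For a Dirichlet(a₁,…,a_K) with all aᵢ > 1, the mode has j-th component (aⱼ − 1)/(Σaᵢ − K).
Here Σaᵢ = 87 and K = 4, so p_C = (18 − 1)/(87 − 4) = 17/83 ≈ 0.2048.

MAP estimate of p_C = 0.2048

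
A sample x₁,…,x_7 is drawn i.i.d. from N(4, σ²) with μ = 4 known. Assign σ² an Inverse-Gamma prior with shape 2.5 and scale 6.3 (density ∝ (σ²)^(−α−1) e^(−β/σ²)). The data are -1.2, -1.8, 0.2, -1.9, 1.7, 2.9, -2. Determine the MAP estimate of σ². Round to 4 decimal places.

Sum of squared deviations about the known mean: SS = (-1.2−4)² + (-1.8−4)² + (0.2−4)² + (-1.9−4)² + (1.7−4)² + (2.9−4)² + (-2−4)² = 152.43.
The Normal likelihood contributes (σ²)^(−n/2) exp(−SS/(2σ²)), so the posterior is Inverse-Gamma(α + n/2, β + SS/2) = Inverse-Gamma(6, 82.515).
The mode of Inverse-Gamma(a, b) is b/(a+1) = 82.515/7 ≈ 11.7879.

σ̂²_MAP = 11.7879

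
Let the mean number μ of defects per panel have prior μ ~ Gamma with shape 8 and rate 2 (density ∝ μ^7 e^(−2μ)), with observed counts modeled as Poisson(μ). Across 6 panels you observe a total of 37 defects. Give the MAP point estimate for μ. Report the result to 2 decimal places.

μ̂_MAP = 5.50

Σxᵢ = 37, n = 6.
Posterior ∝ μ^7e^(−2μ) · μ^37e^(−6μ) = μ^44e^(−8μ), i.e. Gamma(shape=45, rate=8).
The mode of a Gamma(a, b) with a ≥ 1 (shape–rate) is (a−1)/b = 44/8 ≈ 5.50.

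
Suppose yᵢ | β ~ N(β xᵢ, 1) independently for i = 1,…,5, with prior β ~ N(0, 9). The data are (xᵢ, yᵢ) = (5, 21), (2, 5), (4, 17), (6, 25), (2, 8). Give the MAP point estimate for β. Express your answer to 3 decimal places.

log p(β | y) = −Σ(yᵢ − βxᵢ)²/(2·1) − β²/(2·9) + const.
Setting the derivative to zero: Σxᵢ(yᵢ − βxᵢ)/1 − β/9 = 0, so β = Σxᵢyᵢ / (Σxᵢ² + σ²/τ²).
Σxᵢyᵢ = 5·21 + 2·5 + 4·17 + 6·25 + 2·8 = 349; Σxᵢ² = 85; σ²/τ² = 1/9.
β̂_MAP = 349 / (85 + 1/9) = 349/(766/9) = 3141/766 ≈ 4.101.

β̂_MAP = 4.101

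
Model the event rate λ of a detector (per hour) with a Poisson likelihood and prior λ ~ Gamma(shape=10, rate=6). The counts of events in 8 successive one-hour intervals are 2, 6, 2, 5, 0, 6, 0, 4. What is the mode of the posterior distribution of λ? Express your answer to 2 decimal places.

λ̂_MAP = 2.43

Σxᵢ = 2+6+2+5+0+6+0+4 = 25, with n = 8.
Posterior ∝ λ^9e^(−6λ) · λ^25e^(−8λ) = λ^34e^(−14λ), i.e. Gamma(shape=35, rate=14).
The mode of a Gamma(a, b) with a ≥ 1 (shape–rate) is (a−1)/b = 34/14 ≈ 2.43.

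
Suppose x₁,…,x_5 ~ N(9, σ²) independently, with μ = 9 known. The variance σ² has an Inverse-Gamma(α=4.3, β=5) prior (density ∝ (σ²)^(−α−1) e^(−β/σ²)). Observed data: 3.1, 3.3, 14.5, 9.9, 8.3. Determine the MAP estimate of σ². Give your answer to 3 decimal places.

σ̂²_MAP = 6.978

Sum of squared deviations about the known mean: SS = (3.1−9)² + (3.3−9)² + (14.5−9)² + (9.9−9)² + (8.3−9)² = 98.85.
The Normal likelihood contributes (σ²)^(−n/2) exp(−SS/(2σ²)), so the posterior is Inverse-Gamma(α + n/2, β + SS/2) = Inverse-Gamma(6.8, 54.425).
The mode of Inverse-Gamma(a, b) is b/(a+1) = 54.425/7.8 ≈ 6.978.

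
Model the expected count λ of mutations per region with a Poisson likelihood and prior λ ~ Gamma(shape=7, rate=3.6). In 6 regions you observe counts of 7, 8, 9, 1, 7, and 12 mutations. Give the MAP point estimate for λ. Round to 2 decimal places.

Σxᵢ = 7+8+9+1+7+12 = 44, with n = 6.
Posterior ∝ λ^6e^(−3.6λ) · λ^44e^(−6λ) = λ^50e^(−9.6λ), i.e. Gamma(shape=51, rate=9.6).
The mode of a Gamma(a, b) with a ≥ 1 (shape–rate) is (a−1)/b = 50/9.6 ≈ 5.21.

λ̂_MAP = 5.21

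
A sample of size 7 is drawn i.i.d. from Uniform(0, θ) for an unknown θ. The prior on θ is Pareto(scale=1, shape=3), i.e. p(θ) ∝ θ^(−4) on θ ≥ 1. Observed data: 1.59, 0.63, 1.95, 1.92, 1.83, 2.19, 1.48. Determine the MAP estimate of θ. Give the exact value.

The Uniform(0, θ) likelihood is θ^(−n) for θ ≥ max(xᵢ), zero otherwise. Here max(xᵢ) = 2.19.
Posterior ∝ θ^(−4) · θ^(−7) = θ^(−11) on θ ≥ max(1, 2.19) = 2.19.
This density is strictly decreasing in θ, so the posterior mode lies at the lower boundary of the support.

θ̂_MAP = 2.19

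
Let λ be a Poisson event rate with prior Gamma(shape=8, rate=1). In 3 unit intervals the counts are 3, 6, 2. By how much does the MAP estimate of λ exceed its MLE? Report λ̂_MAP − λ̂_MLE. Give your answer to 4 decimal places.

Σxᵢ = 11. Posterior is Gamma(19, 4); MAP = (19−1)/4 = 18/4 ≈ 4.50000.
MLE = x̄ = 11/3 ≈ 3.66667.
Difference = 18/4 − 11/3 = 5/6 ≈ 0.8333.

MAP − MLE = 0.8333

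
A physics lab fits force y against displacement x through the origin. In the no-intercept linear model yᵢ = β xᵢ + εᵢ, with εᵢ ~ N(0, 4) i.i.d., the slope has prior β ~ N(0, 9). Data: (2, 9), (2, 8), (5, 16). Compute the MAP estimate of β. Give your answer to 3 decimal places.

log p(β | y) = −Σ(yᵢ − βxᵢ)²/(2·4) − β²/(2·9) + const.
Setting the derivative to zero: Σxᵢ(yᵢ − βxᵢ)/4 − β/9 = 0, so β = Σxᵢyᵢ / (Σxᵢ² + σ²/τ²).
Σxᵢyᵢ = 2·9 + 2·8 + 5·16 = 114; Σxᵢ² = 33; σ²/τ² = 4/9.
β̂_MAP = 114 / (33 + 4/9) = 114/(301/9) = 1026/301 ≈ 3.409.

β̂_MAP = 3.409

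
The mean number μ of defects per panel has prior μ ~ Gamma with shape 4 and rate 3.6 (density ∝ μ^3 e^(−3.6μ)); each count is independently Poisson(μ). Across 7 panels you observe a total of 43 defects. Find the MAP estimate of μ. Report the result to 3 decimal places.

Σxᵢ = 43, n = 7.
Posterior ∝ μ^3e^(−3.6μ) · μ^43e^(−7μ) = μ^46e^(−10.6μ), i.e. Gamma(shape=47, rate=10.6).
The mode of a Gamma(a, b) with a ≥ 1 (shape–rate) is (a−1)/b = 46/10.6 ≈ 4.340.

μ̂_MAP = 4.340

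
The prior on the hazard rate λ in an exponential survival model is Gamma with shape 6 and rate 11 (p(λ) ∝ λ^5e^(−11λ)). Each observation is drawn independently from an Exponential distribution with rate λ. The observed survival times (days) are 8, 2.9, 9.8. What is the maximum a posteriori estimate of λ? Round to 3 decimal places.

The Exponential(rate=λ) likelihood is ∝ λ^n e^(−λΣtᵢ). Here n = 3 and Σtᵢ = 8 + 2.9 + 9.8 = 20.7.
Posterior ∝ λ^5e^(−11λ) · λ^3e^(−20.7λ) = λ^8e^(−31.7λ), i.e. Gamma(9, 31.7).
Mode = (a−1)/b = 8/31.7 ≈ 0.252.

λ̂_MAP = 0.252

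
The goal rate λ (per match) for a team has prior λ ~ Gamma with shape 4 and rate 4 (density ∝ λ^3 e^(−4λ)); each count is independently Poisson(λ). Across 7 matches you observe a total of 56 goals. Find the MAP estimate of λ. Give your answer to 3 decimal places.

Σxᵢ = 56, n = 7.
Posterior ∝ λ^3e^(−4λ) · λ^56e^(−7λ) = λ^59e^(−11λ), i.e. Gamma(shape=60, rate=11).
The mode of a Gamma(a, b) with a ≥ 1 (shape–rate) is (a−1)/b = 59/11 ≈ 5.364.

λ̂_MAP = 5.364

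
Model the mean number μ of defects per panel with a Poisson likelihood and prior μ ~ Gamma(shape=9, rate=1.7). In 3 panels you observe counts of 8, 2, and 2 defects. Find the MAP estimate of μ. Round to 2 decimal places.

Σxᵢ = 8+2+2 = 12, with n = 3.
Posterior ∝ μ^8e^(−1.7μ) · μ^12e^(−3μ) = μ^20e^(−4.7μ), i.e. Gamma(shape=21, rate=4.7).
The mode of a Gamma(a, b) with a ≥ 1 (shape–rate) is (a−1)/b = 20/4.7 ≈ 4.26.

μ̂_MAP = 4.26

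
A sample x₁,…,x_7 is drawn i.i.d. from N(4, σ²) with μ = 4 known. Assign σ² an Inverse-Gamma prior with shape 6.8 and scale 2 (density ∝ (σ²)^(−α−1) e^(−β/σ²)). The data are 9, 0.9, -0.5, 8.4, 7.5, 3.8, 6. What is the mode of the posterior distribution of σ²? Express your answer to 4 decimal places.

σ̂²_MAP = 4.1819

Sum of squared deviations about the known mean: SS = (9−4)² + (0.9−4)² + (-0.5−4)² + (8.4−4)² + (7.5−4)² + (3.8−4)² + (6−4)² = 90.51.
The Normal likelihood contributes (σ²)^(−n/2) exp(−SS/(2σ²)), so the posterior is Inverse-Gamma(α + n/2, β + SS/2) = Inverse-Gamma(10.3, 47.255).
The mode of Inverse-Gamma(a, b) is b/(a+1) = 47.255/11.3 ≈ 4.1819.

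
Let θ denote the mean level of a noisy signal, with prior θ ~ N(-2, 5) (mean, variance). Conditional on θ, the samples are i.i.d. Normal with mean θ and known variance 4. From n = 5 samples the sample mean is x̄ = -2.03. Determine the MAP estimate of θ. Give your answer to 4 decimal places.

θ̂_MAP = -2.0259

n = 5, x̄ = -2.03.
For a Normal prior and Normal likelihood with known variance, the posterior is Normal; its mode equals its mean, the precision-weighted average.
Prior precision 1/σ₀² = 1/5 = 0.2; data precision n/σ² = 5/4 = 1.25.
θ̂ = (0.2·(-2) + 1.25·(-2.03)) / (0.2 + 1.25) = (-2.9375)/1.45 = -235/116 ≈ -2.0259.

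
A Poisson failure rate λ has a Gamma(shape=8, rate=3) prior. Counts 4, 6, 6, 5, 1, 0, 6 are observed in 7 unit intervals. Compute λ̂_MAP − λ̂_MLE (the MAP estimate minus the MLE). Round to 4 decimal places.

MAP − MLE = -0.5000

Σxᵢ = 28. Posterior is Gamma(36, 10); MAP = (36−1)/10 = 35/10 ≈ 3.50000.
MLE = x̄ = 28/7 ≈ 4.00000.
Difference = 35/10 − 28/7 = -1/2 ≈ -0.5000.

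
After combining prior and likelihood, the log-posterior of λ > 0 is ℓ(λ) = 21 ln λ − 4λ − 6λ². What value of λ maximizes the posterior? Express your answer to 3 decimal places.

ℓ'(λ) = 21/λ − 4 − 12λ. Setting this to zero and multiplying by λ: 12λ² + 4λ − 21 = 0.
λ = (−4 + √(4² + 4·12·21)) / (2·12) = (−4 + √1024) / 24 = (−4 + 32)/24 = 7/6.
ℓ''(λ) = −21/λ² − 12 < 0, confirming a maximum.

λ̂_MAP = 1.167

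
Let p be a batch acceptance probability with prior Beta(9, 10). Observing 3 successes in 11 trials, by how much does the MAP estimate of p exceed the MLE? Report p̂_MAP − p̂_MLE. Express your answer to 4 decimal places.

Posterior is Beta(12, 18); MAP = (12−1)/(30−2) = 11/28 ≈ 0.39286.
MLE ignores the prior: p̂_MLE = k/n = 3/11 ≈ 0.27273.
Difference = 11/28 − 3/11 = 37/308 ≈ 0.1201.

MAP − MLE = 0.1201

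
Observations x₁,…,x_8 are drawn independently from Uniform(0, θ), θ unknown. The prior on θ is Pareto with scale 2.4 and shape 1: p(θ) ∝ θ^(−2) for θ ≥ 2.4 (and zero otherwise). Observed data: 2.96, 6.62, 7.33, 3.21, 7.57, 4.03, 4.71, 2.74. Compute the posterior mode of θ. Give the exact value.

The Uniform(0, θ) likelihood is θ^(−n) for θ ≥ max(xᵢ), zero otherwise. Here max(xᵢ) = 7.57.
Posterior ∝ θ^(−2) · θ^(−8) = θ^(−10) on θ ≥ max(2.4, 7.57) = 7.57.
This density is strictly decreasing in θ, so the posterior mode lies at the lower boundary of the support.

θ̂_MAP = 7.57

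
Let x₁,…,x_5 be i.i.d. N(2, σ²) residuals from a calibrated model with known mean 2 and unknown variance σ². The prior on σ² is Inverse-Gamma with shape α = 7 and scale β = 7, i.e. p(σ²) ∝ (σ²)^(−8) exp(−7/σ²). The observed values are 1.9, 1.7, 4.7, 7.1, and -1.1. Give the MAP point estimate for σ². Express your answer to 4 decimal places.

σ̂²_MAP = 2.7148

Sum of squared deviations about the known mean: SS = (1.9−2)² + (1.7−2)² + (4.7−2)² + (7.1−2)² + (-1.1−2)² = 43.01.
The Normal likelihood contributes (σ²)^(−n/2) exp(−SS/(2σ²)), so the posterior is Inverse-Gamma(α + n/2, β + SS/2) = Inverse-Gamma(9.5, 28.505).
The mode of Inverse-Gamma(a, b) is b/(a+1) = 28.505/10.5 ≈ 2.7148.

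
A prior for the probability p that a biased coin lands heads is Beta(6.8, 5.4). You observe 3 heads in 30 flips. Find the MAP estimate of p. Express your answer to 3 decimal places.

Prior: Beta(6.8, 5.4).
Data: 3 successes in 30 trials. The binomial likelihood contributes p^3(1−p)^27, so the posterior is Beta(6.8+3, 5.4+27) = Beta(9.8, 32.4).
For Beta(a, b) with a, b > 1 the mode is (a−1)/(a+b−2) = 8.8/40.2 ≈ 0.219.

p̂_MAP = 0.219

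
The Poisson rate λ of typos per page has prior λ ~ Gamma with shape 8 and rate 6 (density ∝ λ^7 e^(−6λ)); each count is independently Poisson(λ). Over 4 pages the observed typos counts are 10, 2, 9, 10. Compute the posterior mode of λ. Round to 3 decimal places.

Σxᵢ = 10+2+9+10 = 31, with n = 4.
Posterior ∝ λ^7e^(−6λ) · λ^31e^(−4λ) = λ^38e^(−10λ), i.e. Gamma(shape=39, rate=10).
The mode of a Gamma(a, b) with a ≥ 1 (shape–rate) is (a−1)/b = 38/10 ≈ 3.800.

λ̂_MAP = 3.800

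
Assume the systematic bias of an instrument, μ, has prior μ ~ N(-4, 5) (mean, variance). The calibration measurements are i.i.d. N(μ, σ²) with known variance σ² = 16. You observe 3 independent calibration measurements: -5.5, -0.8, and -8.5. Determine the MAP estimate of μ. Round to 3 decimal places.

μ̂_MAP = -4.452

n = 3; x̄ = ((-5.5) + (-0.8) + (-8.5))/3 = -14.8/3 = -74/15 ≈ -4.9333.
For a Normal prior and Normal likelihood with known variance, the posterior is Normal; its mode equals its mean, the precision-weighted average.
Prior precision 1/σ₀² = 1/5 = 0.2; data precision n/σ² = 3/16 = 0.1875.
μ̂ = (0.2·(-4) + 0.1875·(-74/15)) / (0.2 + 0.1875) = (-1.725)/0.3875 = -138/31 ≈ -4.452.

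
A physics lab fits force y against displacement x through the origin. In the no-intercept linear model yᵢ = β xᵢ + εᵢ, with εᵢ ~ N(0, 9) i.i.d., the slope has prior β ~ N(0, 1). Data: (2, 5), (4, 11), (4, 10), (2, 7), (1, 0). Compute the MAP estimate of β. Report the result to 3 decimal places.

log p(β | y) = −Σ(yᵢ − βxᵢ)²/(2·9) − β²/(2·1) + const.
Setting the derivative to zero: Σxᵢ(yᵢ − βxᵢ)/9 − β/1 = 0, so β = Σxᵢyᵢ / (Σxᵢ² + σ²/τ²).
Σxᵢyᵢ = 2·5 + 4·11 + 4·10 + 2·7 + 1·0 = 108; Σxᵢ² = 41; σ²/τ² = 9.
β̂_MAP = 108 / (41 + 9) = 108/50 ≈ 2.160.

β̂_MAP = 2.160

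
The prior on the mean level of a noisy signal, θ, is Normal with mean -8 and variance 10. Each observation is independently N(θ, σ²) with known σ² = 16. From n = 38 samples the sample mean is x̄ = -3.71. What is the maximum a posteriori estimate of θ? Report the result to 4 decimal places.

n = 38, x̄ = -3.71.
For a Normal prior and Normal likelihood with known variance, the posterior is Normal; its mode equals its mean, the precision-weighted average.
Prior precision 1/σ₀² = 1/10 = 0.1; data precision n/σ² = 38/16 = 2.375.
θ̂ = (0.1·(-8) + 2.375·(-3.71)) / (0.1 + 2.375) = (-9.61125)/2.475 = -233/60 ≈ -3.8833.

θ̂_MAP = -3.8833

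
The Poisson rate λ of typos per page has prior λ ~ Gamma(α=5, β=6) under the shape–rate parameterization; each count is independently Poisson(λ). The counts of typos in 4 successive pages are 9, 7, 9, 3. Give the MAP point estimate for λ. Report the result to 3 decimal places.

λ̂_MAP = 3.200

Σxᵢ = 9+7+9+3 = 28, with n = 4.
Posterior ∝ λ^4e^(−6λ) · λ^28e^(−4λ) = λ^32e^(−10λ), i.e. Gamma(shape=33, rate=10).
The mode of a Gamma(a, b) with a ≥ 1 (shape–rate) is (a−1)/b = 32/10 ≈ 3.200.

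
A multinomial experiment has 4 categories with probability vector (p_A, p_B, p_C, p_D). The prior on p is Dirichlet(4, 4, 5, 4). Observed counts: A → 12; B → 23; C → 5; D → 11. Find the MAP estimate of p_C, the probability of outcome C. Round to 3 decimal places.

MAP estimate of p_C = 0.141

The posterior is Dirichlet(αᵢ + nᵢ) = Dirichlet(16, 27, 10, 15).
For a Dirichlet(a₁,…,a_K) with all aᵢ > 1, the mode has j-th component (aⱼ − 1)/(Σaᵢ − K).
Here Σaᵢ = 68 and K = 4, so p_C = (10 − 1)/(68 − 4) = 9/64 ≈ 0.141.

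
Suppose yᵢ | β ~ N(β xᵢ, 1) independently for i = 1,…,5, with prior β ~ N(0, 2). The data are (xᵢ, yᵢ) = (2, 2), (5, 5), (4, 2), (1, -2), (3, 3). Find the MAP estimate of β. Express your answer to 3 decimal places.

log p(β | y) = −Σ(yᵢ − βxᵢ)²/(2·1) − β²/(2·2) + const.
Setting the derivative to zero: Σxᵢ(yᵢ − βxᵢ)/1 − β/2 = 0, so β = Σxᵢyᵢ / (Σxᵢ² + σ²/τ²).
Σxᵢyᵢ = 2·2 + 5·5 + 4·2 + 1·(-2) + 3·3 = 44; Σxᵢ² = 55; σ²/τ² = 0.5.
β̂_MAP = 44 / (55 + 0.5) = 44/55.5 ≈ 0.793.

β̂_MAP = 0.793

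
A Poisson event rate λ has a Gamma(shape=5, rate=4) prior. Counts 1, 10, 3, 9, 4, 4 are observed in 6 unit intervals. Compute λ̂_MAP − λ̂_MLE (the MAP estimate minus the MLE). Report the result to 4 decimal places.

Σxᵢ = 31. Posterior is Gamma(36, 10); MAP = (36−1)/10 = 35/10 ≈ 3.50000.
MLE = x̄ = 31/6 ≈ 5.16667.
Difference = 35/10 − 31/6 = -5/3 ≈ -1.6667.

MAP − MLE = -1.6667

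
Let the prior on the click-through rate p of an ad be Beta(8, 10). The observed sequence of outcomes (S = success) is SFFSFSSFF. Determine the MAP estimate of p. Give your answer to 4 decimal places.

p̂_MAP = 0.4400

Prior: Beta(8, 10).
Data: 4 successes in 9 trials (from the sequence). The binomial likelihood contributes p^4(1−p)^5, so the posterior is Beta(8+4, 10+5) = Beta(12, 15).
For Beta(a, b) with a, b > 1 the mode is (a−1)/(a+b−2) = 11/25 ≈ 0.4400.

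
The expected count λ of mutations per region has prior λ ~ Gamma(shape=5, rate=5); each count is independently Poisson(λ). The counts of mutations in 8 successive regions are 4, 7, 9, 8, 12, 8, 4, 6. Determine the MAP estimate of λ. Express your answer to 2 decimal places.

Σxᵢ = 4+7+9+8+12+8+4+6 = 58, with n = 8.
Posterior ∝ λ^4e^(−5λ) · λ^58e^(−8λ) = λ^62e^(−13λ), i.e. Gamma(shape=63, rate=13).
The mode of a Gamma(a, b) with a ≥ 1 (shape–rate) is (a−1)/b = 62/13 ≈ 4.77.

λ̂_MAP = 4.77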